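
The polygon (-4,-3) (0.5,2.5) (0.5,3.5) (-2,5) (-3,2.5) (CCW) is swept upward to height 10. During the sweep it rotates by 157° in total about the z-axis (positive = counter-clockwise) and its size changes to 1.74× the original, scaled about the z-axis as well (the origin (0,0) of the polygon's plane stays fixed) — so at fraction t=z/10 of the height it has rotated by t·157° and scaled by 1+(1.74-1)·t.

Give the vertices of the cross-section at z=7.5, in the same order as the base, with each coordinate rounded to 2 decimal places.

Cross-section at z=7.5: (7.02,-3.33) (-3.80,-1.12) (-5.18,-1.85) (-5.43,-6.37) (-1.27,-5.94)

t = z/height = 7.5/10 = 0.75
s = 1 + (scale-1)·z/height = 1 + (1.74-1)·7.5/10 = 1.555000
θ = twist·z/height = 157°·7.5/10 = 117.7500° = 2.055125 rad
cos θ = -0.465615, sin θ = 0.884988 (intermediates below are computed at full precision and shown rounded to 5 d.p.)
v1: (-4,-3) → rotate → (4.51742,-2.14311) → ×s → (7.02459,-3.33253) → (7.02,-3.33)
v2: (0.5,2.5) → rotate → (-2.44528,-0.72154) → ×s → (-3.80240,-1.12200) → (-3.80,-1.12)
v3: (0.5,3.5) → rotate → (-3.33026,-1.18716) → ×s → (-5.17856,-1.84603) → (-5.18,-1.85)
v4: (-2,5) → rotate → (-3.49371,-4.09805) → ×s → (-5.43272,-6.37246) → (-5.43,-6.37)
v5: (-3,2.5) → rotate → (-0.81563,-3.81900) → ×s → (-1.26830,-5.93854) → (-1.27,-5.94)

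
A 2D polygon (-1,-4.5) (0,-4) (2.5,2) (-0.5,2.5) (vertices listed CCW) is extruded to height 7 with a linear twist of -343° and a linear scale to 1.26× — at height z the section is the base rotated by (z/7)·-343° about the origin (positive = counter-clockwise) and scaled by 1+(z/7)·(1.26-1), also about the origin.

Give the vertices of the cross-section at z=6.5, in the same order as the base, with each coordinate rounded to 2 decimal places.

Cross-section at z=6.5: (2.77,-5.01) (3.29,-3.72) (0.68,3.92) (-2.52,1.91)

t = z/height = 6.5/7 = 0.928571
s = 1 + (scale-1)·z/height = 1 + (1.26-1)·6.5/7 = 1.241429
θ = twist·z/height = -343°·6.5/7 = -318.5000° = -5.558874 rad
cos θ = 0.748956, sin θ = 0.662620 (intermediates below are computed at full precision and shown rounded to 5 d.p.)
v1: (-1,-4.5) → rotate → (2.23283,-4.03292) → ×s → (2.77190,-5.00658) → (2.77,-5.01)
v2: (0,-4) → rotate → (2.65048,-2.99582) → ×s → (3.29038,-3.71910) → (3.29,-3.72)
v3: (2.5,2) → rotate → (0.54715,3.15446) → ×s → (0.67925,3.91604) → (0.68,3.92)
v4: (-0.5,2.5) → rotate → (-2.03103,1.54108) → ×s → (-2.52138,1.91314) → (-2.52,1.91)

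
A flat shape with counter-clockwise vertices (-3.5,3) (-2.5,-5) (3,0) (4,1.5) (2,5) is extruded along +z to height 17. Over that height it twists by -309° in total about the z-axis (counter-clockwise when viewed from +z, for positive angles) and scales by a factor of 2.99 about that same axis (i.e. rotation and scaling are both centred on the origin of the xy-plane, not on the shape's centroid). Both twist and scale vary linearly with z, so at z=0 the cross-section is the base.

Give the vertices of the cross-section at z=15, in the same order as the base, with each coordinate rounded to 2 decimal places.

t = z/height = 15/17 = 0.882353
s = 1 + (scale-1)·z/height = 1 + (2.99-1)·15/17 = 2.755882
θ = twist·z/height = -309°·15/17 = -272.6471° = -4.758589 rad
cos θ = 0.046183, sin θ = 0.998933 (intermediates below are computed at full precision and shown rounded to 5 d.p.)
v1: (-3.5,3) → rotate → (-3.15844,-3.35772) → ×s → (-8.70429,-9.25347) → (-8.70,-9.25)
v2: (-2.5,-5) → rotate → (4.87921,-2.72825) → ×s → (13.44652,-7.51874) → (13.45,-7.52)
v3: (3,0) → rotate → (0.13855,2.99680) → ×s → (0.38183,8.25883) → (0.38,8.26)
v4: (4,1.5) → rotate → (-1.31367,4.06501) → ×s → (-3.62031,11.20268) → (-3.62,11.20)
v5: (2,5) → rotate → (-4.90230,2.22878) → ×s → (-13.51016,6.14226) → (-13.51,6.14)

Cross-section at z=15: (-8.70,-9.25) (13.45,-7.52) (0.38,8.26) (-3.62,11.20) (-13.51,6.14)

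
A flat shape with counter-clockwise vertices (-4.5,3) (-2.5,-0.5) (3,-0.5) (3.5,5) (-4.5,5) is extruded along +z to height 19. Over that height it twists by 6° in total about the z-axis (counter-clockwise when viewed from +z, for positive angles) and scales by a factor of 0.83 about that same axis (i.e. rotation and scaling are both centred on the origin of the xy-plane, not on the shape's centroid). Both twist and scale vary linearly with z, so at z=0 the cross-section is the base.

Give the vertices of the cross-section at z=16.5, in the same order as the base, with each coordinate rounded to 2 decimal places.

t = z/height = 16.5/19 = 0.868421
s = 1 + (scale-1)·z/height = 1 + (0.83-1)·16.5/19 = 0.852368
θ = twist·z/height = 6°·16.5/19 = 5.2105° = 0.090941 rad
cos θ = 0.995868, sin θ = 0.090816 (intermediates below are computed at full precision and shown rounded to 5 d.p.)
v1: (-4.5,3) → rotate → (-4.75385,2.57893) → ×s → (-4.05203,2.19820) → (-4.05,2.20)
v2: (-2.5,-0.5) → rotate → (-2.44426,-0.72497) → ×s → (-2.08341,-0.61794) → (-2.08,-0.62)
v3: (3,-0.5) → rotate → (3.03301,-0.22549) → ×s → (2.58524,-0.19220) → (2.59,-0.19)
v4: (3.5,5) → rotate → (3.03146,5.29719) → ×s → (2.58392,4.51516) → (2.58,4.52)
v5: (-4.5,5) → rotate → (-4.93548,4.57067) → ×s → (-4.20685,3.89589) → (-4.21,3.90)

Cross-section at z=16.5: (-4.05,2.20) (-2.08,-0.62) (2.59,-0.19) (2.58,4.52) (-4.21,3.90)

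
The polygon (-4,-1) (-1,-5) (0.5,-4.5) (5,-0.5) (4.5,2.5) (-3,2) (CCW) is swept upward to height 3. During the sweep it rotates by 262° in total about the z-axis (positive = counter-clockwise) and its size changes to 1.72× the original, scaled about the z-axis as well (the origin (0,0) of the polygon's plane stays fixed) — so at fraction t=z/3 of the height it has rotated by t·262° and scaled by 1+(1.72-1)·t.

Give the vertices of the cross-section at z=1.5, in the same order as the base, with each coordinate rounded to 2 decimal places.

Cross-section at z=1.5: (4.60,-3.21) (6.02,3.43) (4.17,4.53) (-3.95,5.58) (-6.58,2.39) (0.62,-4.86)

t = z/height = 1.5/3 = 0.5
s = 1 + (scale-1)·z/height = 1 + (1.72-1)·1.5/3 = 1.360000
θ = twist·z/height = 262°·1.5/3 = 131.0000° = 2.286381 rad
cos θ = -0.656059, sin θ = 0.754710 (intermediates below are computed at full precision and shown rounded to 5 d.p.)
v1: (-4,-1) → rotate → (3.37895,-2.36278) → ×s → (4.59537,-3.21338) → (4.60,-3.21)
v2: (-1,-5) → rotate → (4.42961,2.52559) → ×s → (6.02427,3.43480) → (6.02,3.43)
v3: (0.5,-4.5) → rotate → (3.06816,3.32962) → ×s → (4.17270,4.52828) → (4.17,4.53)
v4: (5,-0.5) → rotate → (-2.90294,4.10158) → ×s → (-3.94800,5.57815) → (-3.95,5.58)
v5: (4.5,2.5) → rotate → (-4.83904,1.75605) → ×s → (-6.58109,2.38822) → (-6.58,2.39)
v6: (-3,2) → rotate → (0.45876,-3.57625) → ×s → (0.62391,-4.86370) → (0.62,-4.86)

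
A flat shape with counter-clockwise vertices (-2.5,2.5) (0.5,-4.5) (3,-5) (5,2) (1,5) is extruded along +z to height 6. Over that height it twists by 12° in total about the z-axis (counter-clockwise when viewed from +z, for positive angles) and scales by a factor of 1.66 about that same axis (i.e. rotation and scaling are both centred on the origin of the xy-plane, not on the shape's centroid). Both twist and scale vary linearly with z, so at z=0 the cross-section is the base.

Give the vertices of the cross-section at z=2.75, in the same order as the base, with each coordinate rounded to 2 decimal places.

Cross-section at z=2.75: (-3.55,2.93) (1.21,-5.77) (4.51,-6.11) (6.23,3.22) (0.67,6.61)

t = z/height = 2.75/6 = 0.458333
s = 1 + (scale-1)·z/height = 1 + (1.66-1)·2.75/6 = 1.302500
θ = twist·z/height = 12°·2.75/6 = 5.5000° = 0.095993 rad
cos θ = 0.995396, sin θ = 0.095846 (intermediates below are computed at full precision and shown rounded to 5 d.p.)
v1: (-2.5,2.5) → rotate → (-2.72810,2.24888) → ×s → (-3.55336,2.92916) → (-3.55,2.93)
v2: (0.5,-4.5) → rotate → (0.92900,-4.43136) → ×s → (1.21003,-5.77185) → (1.21,-5.77)
v3: (3,-5) → rotate → (3.46542,-4.68944) → ×s → (4.51371,-6.10800) → (4.51,-6.11)
v4: (5,2) → rotate → (4.78529,2.47002) → ×s → (6.23284,3.21720) → (6.23,3.22)
v5: (1,5) → rotate → (0.51617,5.07283) → ×s → (0.67231,6.60736) → (0.67,6.61)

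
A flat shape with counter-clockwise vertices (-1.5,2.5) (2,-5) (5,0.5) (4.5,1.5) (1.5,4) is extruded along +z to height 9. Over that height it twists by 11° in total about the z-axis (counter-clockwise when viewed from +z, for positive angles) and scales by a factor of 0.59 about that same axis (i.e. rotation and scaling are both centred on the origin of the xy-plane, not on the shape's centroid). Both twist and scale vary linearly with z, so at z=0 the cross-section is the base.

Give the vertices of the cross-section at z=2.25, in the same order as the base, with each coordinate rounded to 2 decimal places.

t = z/height = 2.25/9 = 0.25
s = 1 + (scale-1)·z/height = 1 + (0.59-1)·2.25/9 = 0.897500
θ = twist·z/height = 11°·2.25/9 = 2.7500° = 0.047997 rad
cos θ = 0.998848, sin θ = 0.047978 (intermediates below are computed at full precision and shown rounded to 5 d.p.)
v1: (-1.5,2.5) → rotate → (-1.61822,2.42515) → ×s → (-1.45235,2.17658) → (-1.45,2.18)
v2: (2,-5) → rotate → (2.23759,-4.89829) → ×s → (2.00823,-4.39621) → (2.01,-4.40)
v3: (5,0.5) → rotate → (4.97025,0.73931) → ×s → (4.46080,0.66354) → (4.46,0.66)
v4: (4.5,1.5) → rotate → (4.42285,1.71417) → ×s → (3.96951,1.53847) → (3.97,1.54)
v5: (1.5,4) → rotate → (1.30636,4.06736) → ×s → (1.17246,3.65046) → (1.17,3.65)

Cross-section at z=2.25: (-1.45,2.18) (2.01,-4.40) (4.46,0.66) (3.97,1.54) (1.17,3.65)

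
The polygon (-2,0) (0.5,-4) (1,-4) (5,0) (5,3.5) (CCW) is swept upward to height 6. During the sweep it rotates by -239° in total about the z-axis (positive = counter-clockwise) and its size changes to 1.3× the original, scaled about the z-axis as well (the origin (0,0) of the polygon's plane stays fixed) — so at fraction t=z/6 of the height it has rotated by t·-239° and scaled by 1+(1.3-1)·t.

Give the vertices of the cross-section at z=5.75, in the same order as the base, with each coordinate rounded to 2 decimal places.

t = z/height = 5.75/6 = 0.958333
s = 1 + (scale-1)·z/height = 1 + (1.3-1)·5.75/6 = 1.287500
θ = twist·z/height = -239°·5.75/6 = -229.0417° = -3.997531 rad
cos θ = -0.655510, sin θ = 0.755186 (intermediates below are computed at full precision and shown rounded to 5 d.p.)
v1: (-2,0) → rotate → (1.31102,-1.51037) → ×s → (1.68794,-1.94461) → (1.69,-1.94)
v2: (0.5,-4) → rotate → (2.69299,2.99963) → ×s → (3.46723,3.86203) → (3.47,3.86)
v3: (1,-4) → rotate → (2.36524,3.37723) → ×s → (3.04524,4.34818) → (3.05,4.35)
v4: (5,0) → rotate → (-3.27755,3.77593) → ×s → (-4.21985,4.86151) → (-4.22,4.86)
v5: (5,3.5) → rotate → (-5.92070,1.48165) → ×s → (-7.62290,1.90762) → (-7.62,1.91)

Cross-section at z=5.75: (1.69,-1.94) (3.47,3.86) (3.05,4.35) (-4.22,4.86) (-7.62,1.91)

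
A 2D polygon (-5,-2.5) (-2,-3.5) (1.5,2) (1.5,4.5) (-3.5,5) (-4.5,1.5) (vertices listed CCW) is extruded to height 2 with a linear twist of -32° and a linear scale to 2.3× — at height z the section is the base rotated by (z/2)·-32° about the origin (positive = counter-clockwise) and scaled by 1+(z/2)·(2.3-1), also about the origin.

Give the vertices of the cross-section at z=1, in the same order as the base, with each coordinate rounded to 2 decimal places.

t = z/height = 1/2 = 0.5
s = 1 + (scale-1)·z/height = 1 + (2.3-1)·1/2 = 1.650000
θ = twist·z/height = -32°·1/2 = -16.0000° = -0.279253 rad
cos θ = 0.961262, sin θ = -0.275637 (intermediates below are computed at full precision and shown rounded to 5 d.p.)
v1: (-5,-2.5) → rotate → (-5.49540,-1.02497) → ×s → (-9.06741,-1.69120) → (-9.07,-1.69)
v2: (-2,-3.5) → rotate → (-2.88725,-2.81314) → ×s → (-4.76397,-4.64168) → (-4.76,-4.64)
v3: (1.5,2) → rotate → (1.99317,1.50907) → ×s → (3.28873,2.48996) → (3.29,2.49)
v4: (1.5,4.5) → rotate → (2.68226,3.91222) → ×s → (4.42573,6.45517) → (4.43,6.46)
v5: (-3.5,5) → rotate → (-1.98623,5.77104) → ×s → (-3.27728,9.52221) → (-3.28,9.52)
v6: (-4.5,1.5) → rotate → (-3.91222,2.68226) → ×s → (-6.45517,4.42573) → (-6.46,4.43)

Cross-section at z=1: (-9.07,-1.69) (-4.76,-4.64) (3.29,2.49) (4.43,6.46) (-3.28,9.52) (-6.46,4.43)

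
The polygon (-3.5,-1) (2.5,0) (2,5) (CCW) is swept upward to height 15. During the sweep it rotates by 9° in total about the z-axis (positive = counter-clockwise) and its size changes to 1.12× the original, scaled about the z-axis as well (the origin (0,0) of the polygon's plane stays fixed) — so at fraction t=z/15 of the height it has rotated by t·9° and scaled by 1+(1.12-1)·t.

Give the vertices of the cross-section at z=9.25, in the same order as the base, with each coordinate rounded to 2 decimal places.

t = z/height = 9.25/15 = 0.616667
s = 1 + (scale-1)·z/height = 1 + (1.12-1)·9.25/15 = 1.074000
θ = twist·z/height = 9°·9.25/15 = 5.5500° = 0.096866 rad
cos θ = 0.995312, sin θ = 0.096714 (intermediates below are computed at full precision and shown rounded to 5 d.p.)
v1: (-3.5,-1) → rotate → (-3.38688,-1.33381) → ×s → (-3.63751,-1.43251) → (-3.64,-1.43)
v2: (2.5,0) → rotate → (2.48828,0.24179) → ×s → (2.67241,0.25968) → (2.67,0.26)
v3: (2,5) → rotate → (1.50705,5.16999) → ×s → (1.61857,5.55257) → (1.62,5.55)

Cross-section at z=9.25: (-3.64,-1.43) (2.67,0.26) (1.62,5.55)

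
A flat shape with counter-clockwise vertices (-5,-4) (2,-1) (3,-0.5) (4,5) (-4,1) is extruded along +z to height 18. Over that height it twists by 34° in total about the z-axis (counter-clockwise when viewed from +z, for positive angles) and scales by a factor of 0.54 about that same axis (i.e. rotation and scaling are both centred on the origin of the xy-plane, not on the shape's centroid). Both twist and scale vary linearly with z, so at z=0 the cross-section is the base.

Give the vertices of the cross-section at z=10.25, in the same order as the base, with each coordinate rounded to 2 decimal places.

Cross-section at z=10.25: (-2.50,-4.01) (1.64,-0.21) (2.21,0.39) (1.56,4.46) (-3.03,-0.28)

t = z/height = 10.25/18 = 0.569444
s = 1 + (scale-1)·z/height = 1 + (0.54-1)·10.25/18 = 0.738056
θ = twist·z/height = 34°·10.25/18 = 19.3611° = 0.337915 rad
cos θ = 0.943448, sin θ = 0.331521 (intermediates below are computed at full precision and shown rounded to 5 d.p.)
v1: (-5,-4) → rotate → (-3.39116,-5.43140) → ×s → (-2.50286,-4.00867) → (-2.50,-4.01)
v2: (2,-1) → rotate → (2.21842,-0.28041) → ×s → (1.63731,-0.20696) → (1.64,-0.21)
v3: (3,-0.5) → rotate → (2.99610,0.52284) → ×s → (2.21129,0.38588) → (2.21,0.39)
v4: (4,5) → rotate → (2.11619,6.04332) → ×s → (1.56186,4.46031) → (1.56,4.46)
v5: (-4,1) → rotate → (-4.10531,-0.38264) → ×s → (-3.02995,-0.28241) → (-3.03,-0.28)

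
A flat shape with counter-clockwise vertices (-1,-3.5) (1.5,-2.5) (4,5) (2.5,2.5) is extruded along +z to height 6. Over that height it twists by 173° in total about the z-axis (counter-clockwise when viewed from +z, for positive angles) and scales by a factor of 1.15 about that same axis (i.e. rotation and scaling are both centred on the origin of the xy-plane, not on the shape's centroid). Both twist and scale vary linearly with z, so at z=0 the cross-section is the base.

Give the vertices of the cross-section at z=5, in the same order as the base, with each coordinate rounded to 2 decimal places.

t = z/height = 5/6 = 0.833333
s = 1 + (scale-1)·z/height = 1 + (1.15-1)·5/6 = 1.125000
θ = twist·z/height = 173°·5/6 = 144.1667° = 2.516183 rad
cos θ = -0.810723, sin θ = 0.585429 (intermediates below are computed at full precision and shown rounded to 5 d.p.)
v1: (-1,-3.5) → rotate → (2.85973,2.25210) → ×s → (3.21719,2.53362) → (3.22,2.53)
v2: (1.5,-2.5) → rotate → (0.24749,2.90495) → ×s → (0.27842,3.26807) → (0.28,3.27)
v3: (4,5) → rotate → (-6.17004,-1.71190) → ×s → (-6.94130,-1.92589) → (-6.94,-1.93)
v4: (2.5,2.5) → rotate → (-3.49038,-0.56323) → ×s → (-3.92668,-0.63364) → (-3.93,-0.63)

Cross-section at z=5: (3.22,2.53) (0.28,3.27) (-6.94,-1.93) (-3.93,-0.63)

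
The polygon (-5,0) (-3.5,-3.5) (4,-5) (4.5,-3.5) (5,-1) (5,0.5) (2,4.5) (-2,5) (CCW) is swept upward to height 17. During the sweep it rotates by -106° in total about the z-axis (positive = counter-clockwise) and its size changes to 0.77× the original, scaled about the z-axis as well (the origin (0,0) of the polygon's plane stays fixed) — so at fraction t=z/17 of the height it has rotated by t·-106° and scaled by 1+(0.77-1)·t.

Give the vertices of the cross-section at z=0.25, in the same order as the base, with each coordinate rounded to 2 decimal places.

Cross-section at z=0.25: (-4.98,0.14) (-3.58,-3.39) (3.85,-5.09) (4.39,-3.61) (4.95,-1.13) (4.99,0.36) (2.11,4.43) (-1.86,5.04)

t = z/height = 0.25/17 = 0.0147059
s = 1 + (scale-1)·z/height = 1 + (0.77-1)·0.25/17 = 0.996618
θ = twist·z/height = -106°·0.25/17 = -1.5588° = -0.027207 rad
cos θ = 0.999630, sin θ = -0.027203 (intermediates below are computed at full precision and shown rounded to 5 d.p.)
v1: (-5,0) → rotate → (-4.99815,0.13602) → ×s → (-4.98124,0.13556) → (-4.98,0.14)
v2: (-3.5,-3.5) → rotate → (-3.59392,-3.40349) → ×s → (-3.58176,-3.39198) → (-3.58,-3.39)
v3: (4,-5) → rotate → (3.86250,-5.10696) → ×s → (3.84944,-5.08969) → (3.85,-5.09)
v4: (4.5,-3.5) → rotate → (4.40312,-3.62112) → ×s → (4.38823,-3.60887) → (4.39,-3.61)
v5: (5,-1) → rotate → (4.97095,-1.13565) → ×s → (4.95413,-1.13181) → (4.95,-1.13)
v6: (5,0.5) → rotate → (5.01175,0.36380) → ×s → (4.99480,0.36257) → (4.99,0.36)
v7: (2,4.5) → rotate → (2.12167,4.44393) → ×s → (2.11450,4.42890) → (2.11,4.43)
v8: (-2,5) → rotate → (-1.86324,5.05256) → ×s → (-1.85694,5.03547) → (-1.86,5.04)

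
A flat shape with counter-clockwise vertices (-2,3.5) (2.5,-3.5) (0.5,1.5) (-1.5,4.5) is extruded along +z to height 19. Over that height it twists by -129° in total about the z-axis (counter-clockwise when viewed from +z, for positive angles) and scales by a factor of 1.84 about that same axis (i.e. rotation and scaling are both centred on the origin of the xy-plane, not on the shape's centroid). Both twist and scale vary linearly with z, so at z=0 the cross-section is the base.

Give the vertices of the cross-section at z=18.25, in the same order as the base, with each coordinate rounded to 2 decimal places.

t = z/height = 18.25/19 = 0.960526
s = 1 + (scale-1)·z/height = 1 + (1.84-1)·18.25/19 = 1.806842
θ = twist·z/height = -129°·18.25/19 = -123.9079° = -2.162601 rad
cos θ = -0.557859, sin θ = -0.829935 (intermediates below are computed at full precision and shown rounded to 5 d.p.)
v1: (-2,3.5) → rotate → (4.02049,-0.29264) → ×s → (7.26440,-0.52875) → (7.26,-0.53)
v2: (2.5,-3.5) → rotate → (-4.29942,-0.12233) → ×s → (-7.76838,-0.22103) → (-7.77,-0.22)
v3: (0.5,1.5) → rotate → (0.96597,-1.25176) → ×s → (1.74536,-2.26173) → (1.75,-2.26)
v4: (-1.5,4.5) → rotate → (4.57150,-1.26546) → ×s → (8.25998,-2.28649) → (8.26,-2.29)

Cross-section at z=18.25: (7.26,-0.53) (-7.77,-0.22) (1.75,-2.26) (8.26,-2.29)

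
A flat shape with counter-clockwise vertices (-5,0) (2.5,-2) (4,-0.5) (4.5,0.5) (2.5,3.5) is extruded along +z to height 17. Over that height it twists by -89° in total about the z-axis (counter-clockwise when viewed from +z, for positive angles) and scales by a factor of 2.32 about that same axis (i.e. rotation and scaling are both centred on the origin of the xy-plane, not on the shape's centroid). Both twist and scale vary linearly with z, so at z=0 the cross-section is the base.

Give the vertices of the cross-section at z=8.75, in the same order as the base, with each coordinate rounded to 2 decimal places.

Cross-section at z=8.75: (-5.85,6.02) (0.52,-5.35) (4.08,-5.40) (5.87,-4.83) (7.14,1.09)

t = z/height = 8.75/17 = 0.514706
s = 1 + (scale-1)·z/height = 1 + (2.32-1)·8.75/17 = 1.679412
θ = twist·z/height = -89°·8.75/17 = -45.8088° = -0.799515 rad
cos θ = 0.697055, sin θ = -0.717018 (intermediates below are computed at full precision and shown rounded to 5 d.p.)
v1: (-5,0) → rotate → (-3.48527,3.58509) → ×s → (-5.85321,6.02084) → (-5.85,6.02)
v2: (2.5,-2) → rotate → (0.30860,-3.18665) → ×s → (0.51827,-5.35170) → (0.52,-5.35)
v3: (4,-0.5) → rotate → (2.42971,-3.21660) → ×s → (4.08048,-5.40199) → (4.08,-5.40)
v4: (4.5,0.5) → rotate → (3.49526,-2.87805) → ×s → (5.86997,-4.83344) → (5.87,-4.83)
v5: (2.5,3.5) → rotate → (4.25220,0.64715) → ×s → (7.14119,1.08683) → (7.14,1.09)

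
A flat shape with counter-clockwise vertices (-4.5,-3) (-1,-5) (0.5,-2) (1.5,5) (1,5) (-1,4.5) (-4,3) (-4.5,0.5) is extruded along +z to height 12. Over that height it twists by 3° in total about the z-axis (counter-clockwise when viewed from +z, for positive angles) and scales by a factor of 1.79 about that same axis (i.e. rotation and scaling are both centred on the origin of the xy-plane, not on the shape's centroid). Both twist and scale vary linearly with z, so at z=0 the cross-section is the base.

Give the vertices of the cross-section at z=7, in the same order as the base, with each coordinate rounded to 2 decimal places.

Cross-section at z=7: (-6.44,-4.58) (-1.24,-7.35) (0.82,-2.90) (1.97,7.37) (1.24,7.35) (-1.66,6.53) (-5.97,4.20) (-6.59,0.53)

t = z/height = 7/12 = 0.583333
s = 1 + (scale-1)·z/height = 1 + (1.79-1)·7/12 = 1.460833
θ = twist·z/height = 3°·7/12 = 1.7500° = 0.030543 rad
cos θ = 0.999534, sin θ = 0.030539 (intermediates below are computed at full precision and shown rounded to 5 d.p.)
v1: (-4.5,-3) → rotate → (-4.40629,-3.13602) → ×s → (-6.43685,-4.58121) → (-6.44,-4.58)
v2: (-1,-5) → rotate → (-0.84684,-5.02821) → ×s → (-1.23709,-7.34537) → (-1.24,-7.35)
v3: (0.5,-2) → rotate → (0.56084,-1.98380) → ×s → (0.81930,-2.89800) → (0.82,-2.90)
v4: (1.5,5) → rotate → (1.34661,5.04348) → ×s → (1.96717,7.36768) → (1.97,7.37)
v5: (1,5) → rotate → (0.84684,5.02821) → ×s → (1.23709,7.34537) → (1.24,7.35)
v6: (-1,4.5) → rotate → (-1.13696,4.46736) → ×s → (-1.66090,6.52607) → (-1.66,6.53)
v7: (-4,3) → rotate → (-4.08975,2.87645) → ×s → (-5.97444,4.20201) → (-5.97,4.20)
v8: (-4.5,0.5) → rotate → (-4.51317,0.36234) → ×s → (-6.59299,0.52932) → (-6.59,0.53)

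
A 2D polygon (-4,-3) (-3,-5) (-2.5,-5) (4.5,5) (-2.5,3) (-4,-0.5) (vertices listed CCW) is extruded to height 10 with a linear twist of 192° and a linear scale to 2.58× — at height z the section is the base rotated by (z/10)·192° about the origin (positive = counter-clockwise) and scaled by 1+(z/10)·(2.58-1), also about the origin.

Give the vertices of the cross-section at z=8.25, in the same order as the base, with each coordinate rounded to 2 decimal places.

t = z/height = 8.25/10 = 0.825
s = 1 + (scale-1)·z/height = 1 + (2.58-1)·8.25/10 = 2.303500
θ = twist·z/height = 192°·8.25/10 = 158.4000° = 2.764602 rad
cos θ = -0.929776, sin θ = 0.368125 (intermediates below are computed at full precision and shown rounded to 5 d.p.)
v1: (-4,-3) → rotate → (4.82348,1.31683) → ×s → (11.11089,3.03332) → (11.11,3.03)
v2: (-3,-5) → rotate → (4.62995,3.54451) → ×s → (10.66509,8.16478) → (10.67,8.16)
v3: (-2.5,-5) → rotate → (4.16506,3.72857) → ×s → (9.59422,8.58876) → (9.59,8.59)
v4: (4.5,5) → rotate → (-6.02462,-2.99232) → ×s → (-13.87771,-6.89281) → (-13.88,-6.89)
v5: (-2.5,3) → rotate → (1.22007,-3.70964) → ×s → (2.81043,-8.54516) → (2.81,-8.55)
v6: (-4,-0.5) → rotate → (3.90317,-1.00761) → ×s → (8.99095,-2.32103) → (8.99,-2.32)

Cross-section at z=8.25: (11.11,3.03) (10.67,8.16) (9.59,8.59) (-13.88,-6.89) (2.81,-8.55) (8.99,-2.32)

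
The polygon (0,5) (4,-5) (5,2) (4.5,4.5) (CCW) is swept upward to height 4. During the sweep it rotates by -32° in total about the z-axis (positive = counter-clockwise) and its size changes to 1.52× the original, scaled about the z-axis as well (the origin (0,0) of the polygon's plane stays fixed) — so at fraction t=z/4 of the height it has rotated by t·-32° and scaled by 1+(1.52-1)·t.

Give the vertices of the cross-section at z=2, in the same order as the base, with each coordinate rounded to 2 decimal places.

Cross-section at z=2: (1.74,6.06) (3.11,-7.45) (6.75,0.69) (7.01,3.89)

t = z/height = 2/4 = 0.5
s = 1 + (scale-1)·z/height = 1 + (1.52-1)·2/4 = 1.260000
θ = twist·z/height = -32°·2/4 = -16.0000° = -0.279253 rad
cos θ = 0.961262, sin θ = -0.275637 (intermediates below are computed at full precision and shown rounded to 5 d.p.)
v1: (0,5) → rotate → (1.37819,4.80631) → ×s → (1.73652,6.05595) → (1.74,6.06)
v2: (4,-5) → rotate → (2.46686,-5.90886) → ×s → (3.10824,-7.44516) → (3.11,-7.45)
v3: (5,2) → rotate → (5.35758,0.54434) → ×s → (6.75055,0.68586) → (6.75,0.69)
v4: (4.5,4.5) → rotate → (5.56605,3.08531) → ×s → (7.01322,3.88749) → (7.01,3.89)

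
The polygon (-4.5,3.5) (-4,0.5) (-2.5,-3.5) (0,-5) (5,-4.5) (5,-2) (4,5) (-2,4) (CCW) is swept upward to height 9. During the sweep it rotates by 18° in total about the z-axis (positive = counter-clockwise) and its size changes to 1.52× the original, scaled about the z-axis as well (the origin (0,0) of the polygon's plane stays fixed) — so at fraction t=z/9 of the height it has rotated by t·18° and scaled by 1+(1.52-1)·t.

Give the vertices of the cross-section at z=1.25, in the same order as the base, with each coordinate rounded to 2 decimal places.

Cross-section at z=1.25: (-4.98,3.54) (-4.31,0.35) (-2.51,-3.87) (0.23,-5.36) (5.57,-4.59) (5.45,-1.91) (4.05,5.54) (-2.33,4.19)

t = z/height = 1.25/9 = 0.138889
s = 1 + (scale-1)·z/height = 1 + (1.52-1)·1.25/9 = 1.072222
θ = twist·z/height = 18°·1.25/9 = 2.5000° = 0.043633 rad
cos θ = 0.999048, sin θ = 0.043619 (intermediates below are computed at full precision and shown rounded to 5 d.p.)
v1: (-4.5,3.5) → rotate → (-4.64838,3.30038) → ×s → (-4.98410,3.53874) → (-4.98,3.54)
v2: (-4,0.5) → rotate → (-4.01800,0.32505) → ×s → (-4.30819,0.34852) → (-4.31,0.35)
v3: (-2.5,-3.5) → rotate → (-2.34495,-3.60572) → ×s → (-2.51431,-3.86613) → (-2.51,-3.87)
v4: (0,-5) → rotate → (0.21810,-4.99524) → ×s → (0.23385,-5.35601) → (0.23,-5.36)
v5: (5,-4.5) → rotate → (5.19153,-4.27762) → ×s → (5.56647,-4.58656) → (5.57,-4.59)
v6: (5,-2) → rotate → (5.08248,-1.78000) → ×s → (5.44955,-1.90856) → (5.45,-1.91)
v7: (4,5) → rotate → (3.77810,5.16972) → ×s → (4.05096,5.54309) → (4.05,5.54)
v8: (-2,4) → rotate → (-2.17257,3.90895) → ×s → (-2.32948,4.19127) → (-2.33,4.19)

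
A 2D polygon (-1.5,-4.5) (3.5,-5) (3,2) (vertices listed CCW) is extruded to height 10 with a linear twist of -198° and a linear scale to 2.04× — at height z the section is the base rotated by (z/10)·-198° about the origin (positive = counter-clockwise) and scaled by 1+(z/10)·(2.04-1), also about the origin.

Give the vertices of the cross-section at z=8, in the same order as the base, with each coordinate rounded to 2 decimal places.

t = z/height = 8/10 = 0.8
s = 1 + (scale-1)·z/height = 1 + (2.04-1)·8/10 = 1.832000
θ = twist·z/height = -198°·8/10 = -158.4000° = -2.764602 rad
cos θ = -0.929776, sin θ = -0.368125 (intermediates below are computed at full precision and shown rounded to 5 d.p.)
v1: (-1.5,-4.5) → rotate → (-0.26190,4.73618) → ×s → (-0.47979,8.67668) → (-0.48,8.68)
v2: (3.5,-5) → rotate → (-5.09484,3.36045) → ×s → (-9.33375,6.15634) → (-9.33,6.16)
v3: (3,2) → rotate → (-2.05308,-2.96393) → ×s → (-3.76124,-5.42991) → (-3.76,-5.43)

Cross-section at z=8: (-0.48,8.68) (-9.33,6.16) (-3.76,-5.43)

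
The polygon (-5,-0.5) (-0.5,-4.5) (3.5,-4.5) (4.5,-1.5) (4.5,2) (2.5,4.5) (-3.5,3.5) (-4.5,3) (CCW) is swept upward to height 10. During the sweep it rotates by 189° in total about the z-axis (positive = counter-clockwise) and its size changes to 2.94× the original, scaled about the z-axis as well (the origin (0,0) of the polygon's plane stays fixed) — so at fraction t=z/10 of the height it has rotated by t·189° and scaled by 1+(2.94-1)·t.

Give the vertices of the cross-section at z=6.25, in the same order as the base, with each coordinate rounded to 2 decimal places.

Cross-section at z=6.25: (6.19,-9.23) (9.30,3.72) (5.13,11.52) (-1.77,10.35) (-8.60,6.69) (-11.39,0.18) (-3.18,-10.48) (-1.16,-11.91)

t = z/height = 6.25/10 = 0.625
s = 1 + (scale-1)·z/height = 1 + (2.94-1)·6.25/10 = 2.212500
θ = twist·z/height = 189°·6.25/10 = 118.1250° = 2.061670 rad
cos θ = -0.471397, sin θ = 0.881921 (intermediates below are computed at full precision and shown rounded to 5 d.p.)
v1: (-5,-0.5) → rotate → (2.79794,-4.17391) → ×s → (6.19045,-9.23477) → (6.19,-9.23)
v2: (-0.5,-4.5) → rotate → (4.20434,1.68032) → ×s → (9.30211,3.71772) → (9.30,3.72)
v3: (3.5,-4.5) → rotate → (2.31876,5.20801) → ×s → (5.13025,11.52272) → (5.13,11.52)
v4: (4.5,-1.5) → rotate → (-0.79840,4.67574) → ×s → (-1.76647,10.34508) → (-1.77,10.35)
v5: (4.5,2) → rotate → (-3.88513,3.02585) → ×s → (-8.59585,6.69470) → (-8.60,6.69)
v6: (2.5,4.5) → rotate → (-5.14714,0.08352) → ×s → (-11.38804,0.18478) → (-11.39,0.18)
v7: (-3.5,3.5) → rotate → (-1.43684,-4.73661) → ×s → (-3.17900,-10.47976) → (-3.18,-10.48)
v8: (-4.5,3) → rotate → (-0.52448,-5.38284) → ×s → (-1.16041,-11.90952) → (-1.16,-11.91)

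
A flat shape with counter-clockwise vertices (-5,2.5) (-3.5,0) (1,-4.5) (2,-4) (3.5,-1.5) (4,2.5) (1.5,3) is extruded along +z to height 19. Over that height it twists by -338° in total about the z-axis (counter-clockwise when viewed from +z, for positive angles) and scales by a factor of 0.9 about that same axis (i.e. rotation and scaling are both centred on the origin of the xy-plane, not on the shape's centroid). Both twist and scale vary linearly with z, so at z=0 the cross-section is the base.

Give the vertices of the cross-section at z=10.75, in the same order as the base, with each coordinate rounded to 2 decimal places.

t = z/height = 10.75/19 = 0.565789
s = 1 + (scale-1)·z/height = 1 + (0.9-1)·10.75/19 = 0.943421
θ = twist·z/height = -338°·10.75/19 = -191.2368° = -3.337713 rad
cos θ = -0.980830, sin θ = 0.194865 (intermediates below are computed at full precision and shown rounded to 5 d.p.)
v1: (-5,2.5) → rotate → (4.41699,-3.42640) → ×s → (4.16708,-3.23254) → (4.17,-3.23)
v2: (-3.5,0) → rotate → (3.43291,-0.68203) → ×s → (3.23868,-0.64344) → (3.24,-0.64)
v3: (1,-4.5) → rotate → (-0.10394,4.60860) → ×s → (-0.09806,4.34785) → (-0.10,4.35)
v4: (2,-4) → rotate → (-1.18220,4.31305) → ×s → (-1.11531,4.06902) → (-1.12,4.07)
v5: (3.5,-1.5) → rotate → (-3.14061,2.15327) → ×s → (-2.96292,2.03144) → (-2.96,2.03)
v6: (4,2.5) → rotate → (-4.41048,-1.67261) → ×s → (-4.16094,-1.57798) → (-4.16,-1.58)
v7: (1.5,3) → rotate → (-2.05584,-2.65019) → ×s → (-1.93952,-2.50025) → (-1.94,-2.50)

Cross-section at z=10.75: (4.17,-3.23) (3.24,-0.64) (-0.10,4.35) (-1.12,4.07) (-2.96,2.03) (-4.16,-1.58) (-1.94,-2.50)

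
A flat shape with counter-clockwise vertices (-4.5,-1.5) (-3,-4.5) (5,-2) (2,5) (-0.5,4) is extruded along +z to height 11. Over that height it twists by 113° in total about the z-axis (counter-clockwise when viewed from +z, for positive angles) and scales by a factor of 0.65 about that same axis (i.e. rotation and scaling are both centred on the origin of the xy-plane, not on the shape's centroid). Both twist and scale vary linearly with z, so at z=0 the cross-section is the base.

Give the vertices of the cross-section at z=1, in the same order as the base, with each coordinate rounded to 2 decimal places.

t = z/height = 1/11 = 0.0909091
s = 1 + (scale-1)·z/height = 1 + (0.65-1)·1/11 = 0.968182
θ = twist·z/height = 113°·1/11 = 10.2727° = 0.179293 rad
cos θ = 0.983970, sin θ = 0.178334 (intermediates below are computed at full precision and shown rounded to 5 d.p.)
v1: (-4.5,-1.5) → rotate → (-4.16036,-2.27846) → ×s → (-4.02799,-2.20596) → (-4.03,-2.21)
v2: (-3,-4.5) → rotate → (-2.14941,-4.96287) → ×s → (-2.08102,-4.80496) → (-2.08,-4.80)
v3: (5,-2) → rotate → (5.27652,-1.07627) → ×s → (5.10863,-1.04203) → (5.11,-1.04)
v4: (2,5) → rotate → (1.07627,5.27652) → ×s → (1.04203,5.10863) → (1.04,5.11)
v5: (-0.5,4) → rotate → (-1.20532,3.84671) → ×s → (-1.16697,3.72432) → (-1.17,3.72)

Cross-section at z=1: (-4.03,-2.21) (-2.08,-4.80) (5.11,-1.04) (1.04,5.11) (-1.17,3.72)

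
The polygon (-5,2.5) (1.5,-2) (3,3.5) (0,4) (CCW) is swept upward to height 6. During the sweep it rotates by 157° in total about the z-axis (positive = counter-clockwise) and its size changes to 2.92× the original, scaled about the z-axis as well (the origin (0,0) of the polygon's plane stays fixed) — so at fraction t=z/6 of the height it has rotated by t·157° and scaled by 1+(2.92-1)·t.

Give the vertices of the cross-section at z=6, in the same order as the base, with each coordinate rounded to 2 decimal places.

t = z/height = 6/6 = 1
s = 1 + (scale-1)·z/height = 1 + (2.92-1)·6/6 = 2.920000
θ = twist·z/height = 157°·6/6 = 157.0000° = 2.740167 rad
cos θ = -0.920505, sin θ = 0.390731 (intermediates below are computed at full precision and shown rounded to 5 d.p.)
v1: (-5,2.5) → rotate → (3.62570,-4.25492) → ×s → (10.58703,-12.42436) → (10.59,-12.42)
v2: (1.5,-2) → rotate → (-0.59930,2.42711) → ×s → (-1.74994,7.08715) → (-1.75,7.09)
v3: (3,3.5) → rotate → (-4.12907,-2.04957) → ×s → (-12.05689,-5.98475) → (-12.06,-5.98)
v4: (0,4) → rotate → (-1.56292,-3.68202) → ×s → (-4.56374,-10.75150) → (-4.56,-10.75)

Cross-section at z=6: (10.59,-12.42) (-1.75,7.09) (-12.06,-5.98) (-4.56,-10.75)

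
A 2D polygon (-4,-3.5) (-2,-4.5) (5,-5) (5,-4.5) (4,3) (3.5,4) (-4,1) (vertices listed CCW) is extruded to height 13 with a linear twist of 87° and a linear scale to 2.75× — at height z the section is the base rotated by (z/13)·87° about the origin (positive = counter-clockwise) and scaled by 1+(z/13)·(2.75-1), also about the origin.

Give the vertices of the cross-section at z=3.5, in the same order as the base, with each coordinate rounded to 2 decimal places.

Cross-section at z=3.5: (-3.35,-7.06) (-0.07,-7.24) (9.67,-3.83) (9.38,-3.15) (3.65,6.39) (2.39,7.45) (-5.98,-0.99)

t = z/height = 3.5/13 = 0.269231
s = 1 + (scale-1)·z/height = 1 + (2.75-1)·3.5/13 = 1.471154
θ = twist·z/height = 87°·3.5/13 = 23.4231° = 0.408810 rad
cos θ = 0.917595, sin θ = 0.397518 (intermediates below are computed at full precision and shown rounded to 5 d.p.)
v1: (-4,-3.5) → rotate → (-2.27907,-4.80165) → ×s → (-3.35286,-7.06397) → (-3.35,-7.06)
v2: (-2,-4.5) → rotate → (-0.04636,-4.92421) → ×s → (-0.06820,-7.24427) → (-0.07,-7.24)
v3: (5,-5) → rotate → (6.57556,-2.60039) → ×s → (9.67366,-3.82557) → (9.67,-3.83)
v4: (5,-4.5) → rotate → (6.37680,-2.14159) → ×s → (9.38126,-3.15061) → (9.38,-3.15)
v5: (4,3) → rotate → (2.47783,4.34285) → ×s → (3.64526,6.38901) → (3.65,6.39)
v6: (3.5,4) → rotate → (1.62151,5.06169) → ×s → (2.38549,7.44652) → (2.39,7.45)
v7: (-4,1) → rotate → (-4.06790,-0.67248) → ×s → (-5.98450,-0.98931) → (-5.98,-0.99)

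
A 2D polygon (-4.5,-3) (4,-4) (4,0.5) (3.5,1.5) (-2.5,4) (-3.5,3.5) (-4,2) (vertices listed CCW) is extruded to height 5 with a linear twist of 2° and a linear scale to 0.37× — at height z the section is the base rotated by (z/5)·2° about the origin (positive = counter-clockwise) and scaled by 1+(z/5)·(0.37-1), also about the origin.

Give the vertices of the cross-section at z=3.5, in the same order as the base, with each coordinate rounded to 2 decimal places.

Cross-section at z=3.5: (-2.47,-1.74) (2.29,-2.18) (2.23,0.33) (1.94,0.89) (-1.45,2.20) (-2.00,1.91) (-2.26,1.06)

t = z/height = 3.5/5 = 0.7
s = 1 + (scale-1)·z/height = 1 + (0.37-1)·3.5/5 = 0.559000
θ = twist·z/height = 2°·3.5/5 = 1.4000° = 0.024435 rad
cos θ = 0.999701, sin θ = 0.024432 (intermediates below are computed at full precision and shown rounded to 5 d.p.)
v1: (-4.5,-3) → rotate → (-4.42536,-3.10905) → ×s → (-2.47378,-1.73796) → (-2.47,-1.74)
v2: (4,-4) → rotate → (4.09653,-3.90108) → ×s → (2.28996,-2.18070) → (2.29,-2.18)
v3: (4,0.5) → rotate → (3.98659,0.59758) → ×s → (2.22850,0.33405) → (2.23,0.33)
v4: (3.5,1.5) → rotate → (3.46231,1.58506) → ×s → (1.93543,0.88605) → (1.94,0.89)
v5: (-2.5,4) → rotate → (-2.59698,3.93773) → ×s → (-1.45171,2.20119) → (-1.45,2.20)
v6: (-3.5,3.5) → rotate → (-3.58447,3.41344) → ×s → (-2.00372,1.90811) → (-2.00,1.91)
v7: (-4,2) → rotate → (-4.04767,1.90167) → ×s → (-2.26265,1.06304) → (-2.26,1.06)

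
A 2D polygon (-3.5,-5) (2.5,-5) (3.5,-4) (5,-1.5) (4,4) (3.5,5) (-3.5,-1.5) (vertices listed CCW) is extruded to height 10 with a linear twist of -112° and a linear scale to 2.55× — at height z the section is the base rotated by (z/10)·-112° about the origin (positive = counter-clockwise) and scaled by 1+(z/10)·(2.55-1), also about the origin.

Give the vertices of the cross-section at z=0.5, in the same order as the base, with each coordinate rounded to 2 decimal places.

t = z/height = 0.5/10 = 0.05
s = 1 + (scale-1)·z/height = 1 + (2.55-1)·0.5/10 = 1.077500
θ = twist·z/height = -112°·0.5/10 = -5.6000° = -0.097738 rad
cos θ = 0.995227, sin θ = -0.097583 (intermediates below are computed at full precision and shown rounded to 5 d.p.)
v1: (-3.5,-5) → rotate → (-3.97121,-4.63460) → ×s → (-4.27898,-4.99378) → (-4.28,-4.99)
v2: (2.5,-5) → rotate → (2.00015,-5.22009) → ×s → (2.15517,-5.62465) → (2.16,-5.62)
v3: (3.5,-4) → rotate → (3.09296,-4.32245) → ×s → (3.33267,-4.65744) → (3.33,-4.66)
v4: (5,-1.5) → rotate → (4.82976,-1.98076) → ×s → (5.20407,-2.13426) → (5.20,-2.13)
v5: (4,4) → rotate → (4.37124,3.59058) → ×s → (4.71001,3.86885) → (4.71,3.87)
v6: (3.5,5) → rotate → (3.97121,4.63460) → ×s → (4.27898,4.99378) → (4.28,4.99)
v7: (-3.5,-1.5) → rotate → (-3.62967,-1.15130) → ×s → (-3.91097,-1.24053) → (-3.91,-1.24)

Cross-section at z=0.5: (-4.28,-4.99) (2.16,-5.62) (3.33,-4.66) (5.20,-2.13) (4.71,3.87) (4.28,4.99) (-3.91,-1.24)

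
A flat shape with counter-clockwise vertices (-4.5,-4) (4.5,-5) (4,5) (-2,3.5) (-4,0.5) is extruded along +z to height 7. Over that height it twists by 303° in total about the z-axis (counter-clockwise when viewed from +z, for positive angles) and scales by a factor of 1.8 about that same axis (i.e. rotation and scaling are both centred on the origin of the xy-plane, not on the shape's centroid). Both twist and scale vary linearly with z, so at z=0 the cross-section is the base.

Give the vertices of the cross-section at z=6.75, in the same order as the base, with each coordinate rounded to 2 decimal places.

t = z/height = 6.75/7 = 0.964286
s = 1 + (scale-1)·z/height = 1 + (1.8-1)·6.75/7 = 1.771429
θ = twist·z/height = 303°·6.75/7 = 292.1786° = 5.099478 rad
cos θ = 0.377494, sin θ = -0.926012 (intermediates below are computed at full precision and shown rounded to 5 d.p.)
v1: (-4.5,-4) → rotate → (-5.40277,2.65708) → ×s → (-9.57063,4.70682) → (-9.57,4.71)
v2: (4.5,-5) → rotate → (-2.93133,-6.05453) → ×s → (-5.19265,-10.72516) → (-5.19,-10.73)
v3: (4,5) → rotate → (6.14004,-1.81657) → ×s → (10.87664,-3.21793) → (10.88,-3.22)
v4: (-2,3.5) → rotate → (2.48605,3.17325) → ×s → (4.40386,5.62119) → (4.40,5.62)
v5: (-4,0.5) → rotate → (-1.04697,3.89279) → ×s → (-1.85464,6.89581) → (-1.85,6.90)

Cross-section at z=6.75: (-9.57,4.71) (-5.19,-10.73) (10.88,-3.22) (4.40,5.62) (-1.85,6.90)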